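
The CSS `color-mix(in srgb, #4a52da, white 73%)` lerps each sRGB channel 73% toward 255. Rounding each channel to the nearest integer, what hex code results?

#4a52da is rgb(74, 82, 218).
Per channel, c → c + 0.73(255 − c):
  R: 74 + 0.73×(255−74) = 74 + 132.13 = 206.13 → 206
  G: 82 + 0.73×(255−82) = 82 + 126.29 = 208.29 → 208
  B: 218 + 0.73×(255−218) = 218 + 27.01 = 245.01 → 245
rgb(206, 208, 245) = #ced0f5.

#ced0f5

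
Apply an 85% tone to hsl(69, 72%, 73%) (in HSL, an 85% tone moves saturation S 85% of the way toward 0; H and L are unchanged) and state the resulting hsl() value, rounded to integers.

hsl(69, 11%, 73%)

S moves 85% from 72 toward 0: 72 − 61.2 = 10.8 → 11.
H and L are unchanged.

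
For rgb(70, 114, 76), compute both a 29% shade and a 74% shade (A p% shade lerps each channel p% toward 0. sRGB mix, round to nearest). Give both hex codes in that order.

#325136, #121e14

29% shade:
  R: 70 + 0.29×(0−70) = 70 − 20.3 = 49.7 → 50
  G: 114 − 33.06 = 80.94 → 81
  B: 76 + 0.29×(0−76) = 76 − 22.04 = 53.96 → 54
  → #325136
74% shade:
  R: 70 + 0.74×(0−70) = 70 − 51.8 = 18.2 → 18
  G: 114 + 0.74×(0−114) = 114 − 84.36 = 29.64 → 30
  B: 76 + 0.74×(0−76) = 76 − 56.24 = 19.76 → 20
  → #121e14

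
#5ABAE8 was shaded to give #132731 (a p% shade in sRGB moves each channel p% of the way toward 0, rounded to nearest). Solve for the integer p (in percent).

#5ABAE8 is rgb(90, 186, 232); #132731 is rgb(19, 39, 49).
On the B channel (widest range): 49 ≈ 232 + (p/100)(0 − 232), so p ≈ 100×(49 − 232)/(0 − 232) = -18300/-232 = 78.88.
p = 79 reproduces all three channels after rounding.

79%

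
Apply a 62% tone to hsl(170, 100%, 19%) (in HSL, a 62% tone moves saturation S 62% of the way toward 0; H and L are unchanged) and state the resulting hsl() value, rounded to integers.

hsl(170, 38%, 19%)

S moves 62% from 100 toward 0: 100 − 62 = 38 → 38.
H and L are unchanged.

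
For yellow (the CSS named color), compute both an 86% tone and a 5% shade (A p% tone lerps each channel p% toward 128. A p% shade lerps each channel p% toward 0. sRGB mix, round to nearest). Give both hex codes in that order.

CSS yellow is rgb(255, 255, 0).
86% tone:
  R: 255 + 0.86×(128−255) = 255 − 109.22 = 145.78 → 146
  G: 255 + 0.86×(128−255) = 255 − 109.22 = 145.78 → 146
  B: 0 + 0.86×(128−0) = 0 + 110.08 = 110.08 → 110
  → #92926E
5% shade:
  R: 255 − 12.75 = 242.25 → 242
  G: 255 + 0.05×(0−255) = 255 − 12.75 = 242.25 → 242
  B: 0 + 0 = 0 → 0
  → #F2F200

#92926E, #F2F200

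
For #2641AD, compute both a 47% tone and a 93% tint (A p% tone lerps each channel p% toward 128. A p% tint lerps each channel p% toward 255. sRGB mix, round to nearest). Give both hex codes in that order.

#2641AD is rgb(38, 65, 173).
47% tone:
  R: 38 + 0.47×(128−38) = 38 + 42.3 = 80.3 → 80
  G: 65 + 29.61 = 94.61 → 95
  B: 173 − 21.15 = 151.85 → 152
  → #505F98
93% tint:
  R: 38 + 201.81 = 239.81 → 240
  G: 65 + 0.93×(255−65) = 65 + 176.7 = 241.7 → 242
  B: 173 + 76.26 = 249.26 → 249
  → #F0F2F9

#505F98, #F0F2F9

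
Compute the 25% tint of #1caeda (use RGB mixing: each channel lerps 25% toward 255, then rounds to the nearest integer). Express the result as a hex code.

#1caeda is rgb(28, 174, 218).
A 25% tint moves each channel 25% toward 255:
  R: 28 + 0.25×(255−28) = 28 + 56.75 = 84.75 → 85
  G: 174 + 20.25 = 194.25 → 194
  B: 218 + 0.25×(255−218) = 218 + 9.25 = 227.25 → 227
rgb(85, 194, 227) = #55c2e3.

#55c2e3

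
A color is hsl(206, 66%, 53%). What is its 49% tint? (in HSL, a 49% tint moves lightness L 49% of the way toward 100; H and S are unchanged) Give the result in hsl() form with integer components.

L moves 49% from 53 toward 100: 53 + 23.03 = 76.03 → 76.
H and S are unchanged.

hsl(206, 66%, 76%)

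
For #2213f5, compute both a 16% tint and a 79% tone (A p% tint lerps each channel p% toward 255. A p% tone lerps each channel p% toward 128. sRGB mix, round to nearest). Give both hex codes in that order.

#2213f5 is rgb(34, 19, 245).
16% tint:
  R: 34 + 0.16×(255−34) = 34 + 35.36 = 69.36 → 69
  G: 19 + 37.76 = 56.76 → 57
  B: 245 + 1.6 = 246.6 → 247
  → #4539f7
79% tone:
  R: 34 + 0.79×(128−34) = 34 + 74.26 = 108.26 → 108
  G: 19 + 0.79×(128−19) = 19 + 86.11 = 105.11 → 105
  B: 245 + 0.79×(128−245) = 245 − 92.43 = 152.57 → 153
  → #6c6999

#4539f7, #6c6999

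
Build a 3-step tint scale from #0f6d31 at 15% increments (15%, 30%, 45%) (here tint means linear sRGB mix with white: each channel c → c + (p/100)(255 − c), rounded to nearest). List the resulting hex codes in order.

#338350, #57996f, #7baf8e

#0f6d31 is rgb(15, 109, 49).
15%: (15 + 36 = 51→51, 109 + 21.9 = 130.9→131, 49 + 30.9 = 79.9→80) → #338350
30%: (15 + 72 = 87→87, 109 + 43.8 = 152.8→153, 49 + 61.8 = 110.8→111) → #57996f
45%: (15 + 108 = 123→123, 109 + 65.7 = 174.7→175, 49 + 92.7 = 141.7→142) → #7baf8e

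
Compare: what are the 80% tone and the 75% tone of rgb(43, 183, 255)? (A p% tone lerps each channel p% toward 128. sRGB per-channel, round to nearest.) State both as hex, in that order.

80% tone:
  R: 43 + 0.8×(128−43) = 43 + 68 = 111 → 111
  G: 183 + 0.8×(128−183) = 183 − 44 = 139 → 139
  B: 255 − 101.6 = 153.4 → 153
  → #6f8b99
75% tone:
  R: 43 + 0.75×(128−43) = 43 + 63.75 = 106.75 → 107
  G: 183 + 0.75×(128−183) = 183 − 41.25 = 141.75 → 142
  B: 255 + 0.75×(128−255) = 255 − 95.25 = 159.75 → 160
  → #6b8ea0

#6f8b99, #6b8ea0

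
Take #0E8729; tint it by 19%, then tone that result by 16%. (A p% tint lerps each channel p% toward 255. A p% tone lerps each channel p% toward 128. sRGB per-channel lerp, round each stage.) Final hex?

#479959

#0E8729 is rgb(14, 135, 41).
Per channel, c → c + 0.19(255 − c):
  R: 14 + 0.19×(255−14) = 14 + 45.79 = 59.79 → 60
  G: 135 + 0.19×(255−135) = 135 + 22.8 = 157.8 → 158
  B: 41 + 40.66 = 81.66 → 82
After the tint: rgb(60, 158, 82) = #3C9E52.
Per channel, c → c + 0.16(128 − c):
  R: 60 + 10.88 = 70.88 → 71
  G: 158 − 4.8 = 153.2 → 153
  B: 82 + 7.36 = 89.36 → 89
rgb(71, 153, 89) = #479959.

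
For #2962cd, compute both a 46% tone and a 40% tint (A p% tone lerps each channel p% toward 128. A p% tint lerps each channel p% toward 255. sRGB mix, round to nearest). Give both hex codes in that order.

#2962cd is rgb(41, 98, 205).
46% tone:
  R: 41 + 0.46×(128−41) = 41 + 40.02 = 81.02 → 81
  G: 98 + 0.46×(128−98) = 98 + 13.8 = 111.8 → 112
  B: 205 − 35.42 = 169.58 → 170
  → #5170aa
40% tint:
  R: 41 + 0.4×(255−41) = 41 + 85.6 = 126.6 → 127
  G: 98 + 0.4×(255−98) = 98 + 62.8 = 160.8 → 161
  B: 205 + 0.4×(255−205) = 205 + 20 = 225 → 225
  → #7fa1e1

#5170aa, #7fa1e1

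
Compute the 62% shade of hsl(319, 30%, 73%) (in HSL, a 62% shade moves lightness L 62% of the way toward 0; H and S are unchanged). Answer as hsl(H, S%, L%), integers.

hsl(319, 30%, 28%)

L moves 62% from 73 toward 0: 73 − 45.26 = 27.74 → 28.
H and S are unchanged.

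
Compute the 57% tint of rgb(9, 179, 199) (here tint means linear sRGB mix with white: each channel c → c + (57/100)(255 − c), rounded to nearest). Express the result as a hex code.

Lerp each channel 57% toward 255:
  R: 9 + 140.22 = 149.22 → 149
  G: 179 + 0.57×(255−179) = 179 + 43.32 = 222.32 → 222
  B: 199 + 31.92 = 230.92 → 231
rgb(149, 222, 231) = #95DEE7.

#95DEE7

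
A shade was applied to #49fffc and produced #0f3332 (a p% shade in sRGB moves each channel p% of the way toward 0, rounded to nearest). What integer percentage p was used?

80%

#49fffc is rgb(73, 255, 252); #0f3332 is rgb(15, 51, 50).
On the G channel (widest range): 51 ≈ 255 + (p/100)(0 − 255), so p ≈ 100×(51 − 255)/(0 − 255) = -20400/-255 = 80.00.
p = 80 reproduces all three channels after rounding.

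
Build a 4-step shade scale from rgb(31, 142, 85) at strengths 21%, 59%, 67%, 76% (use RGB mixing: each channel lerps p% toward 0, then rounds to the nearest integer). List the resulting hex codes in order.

21%: (31 − 6.51 = 24.49→24, 142 − 29.82 = 112.18→112, 85 − 17.85 = 67.15→67) → #187043
59%: (31 − 18.29 = 12.71→13, 142 − 83.78 = 58.22→58, 85 − 50.15 = 34.85→35) → #0D3A23
67%: (31 − 20.77 = 10.23→10, 142 − 95.14 = 46.86→47, 85 − 56.95 = 28.05→28) → #0A2F1C
76%: (31 − 23.56 = 7.44→7, 142 − 107.92 = 34.08→34, 85 − 64.6 = 20.4→20) → #072214

#187043, #0D3A23, #0A2F1C, #072214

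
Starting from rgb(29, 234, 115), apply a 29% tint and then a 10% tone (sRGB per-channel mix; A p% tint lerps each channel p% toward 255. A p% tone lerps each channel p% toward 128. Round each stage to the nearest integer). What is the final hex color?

Lerp each channel 29% toward 255:
  R: 29 + 0.29×(255−29) = 29 + 65.54 = 94.54 → 95
  G: 234 + 0.29×(255−234) = 234 + 6.09 = 240.09 → 240
  B: 115 + 0.29×(255−115) = 115 + 40.6 = 155.6 → 156
After the tint: rgb(95, 240, 156) = #5ff09c.
A 10% tone moves each channel 10% toward 128:
  R: 95 + 3.3 = 98.3 → 98
  G: 240 + 0.1×(128−240) = 240 − 11.2 = 228.8 → 229
  B: 156 + 0.1×(128−156) = 156 − 2.8 = 153.2 → 153
rgb(98, 229, 153) = #62e599.

#62e599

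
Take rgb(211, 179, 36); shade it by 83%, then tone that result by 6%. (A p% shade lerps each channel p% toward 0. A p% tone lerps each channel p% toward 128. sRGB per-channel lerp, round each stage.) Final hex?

#2a240d

Lerp each channel 83% toward 0:
  R: 211 + 0.83×(0−211) = 211 − 175.13 = 35.87 → 36
  G: 179 − 148.57 = 30.43 → 30
  B: 36 + 0.83×(0−36) = 36 − 29.88 = 6.12 → 6
After the shade: rgb(36, 30, 6) = #241e06.
Lerp each channel 6% toward 128:
  R: 36 + 5.52 = 41.52 → 42
  G: 30 + 0.06×(128−30) = 30 + 5.88 = 35.88 → 36
  B: 6 + 0.06×(128−6) = 6 + 7.32 = 13.32 → 13
rgb(42, 36, 13) = #2a240d.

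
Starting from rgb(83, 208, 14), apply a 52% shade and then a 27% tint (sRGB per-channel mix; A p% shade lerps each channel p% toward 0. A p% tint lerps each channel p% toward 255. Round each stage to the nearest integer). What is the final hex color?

#628E4A

Per channel, c → c + 0.52(0 − c):
  R: 83 + 0.52×(0−83) = 83 − 43.16 = 39.84 → 40
  G: 208 + 0.52×(0−208) = 208 − 108.16 = 99.84 → 100
  B: 14 + 0.52×(0−14) = 14 − 7.28 = 6.72 → 7
After the shade: rgb(40, 100, 7) = #286407.
Per channel, c → c + 0.27(255 − c):
  R: 40 + 0.27×(255−40) = 40 + 58.05 = 98.05 → 98
  G: 100 + 0.27×(255−100) = 100 + 41.85 = 141.85 → 142
  B: 7 + 0.27×(255−7) = 7 + 66.96 = 73.96 → 74
rgb(98, 142, 74) = #628E4A.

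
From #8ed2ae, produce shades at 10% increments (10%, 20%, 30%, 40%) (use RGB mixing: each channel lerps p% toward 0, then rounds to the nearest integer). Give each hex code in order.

#80bd9d, #72a88b, #63937a, #557e68

#8ed2ae is rgb(142, 210, 174).
10%: (142 − 14.2 = 127.8→128, 210 − 21 = 189→189, 174 − 17.4 = 156.6→157) → #80bd9d
20%: (142 − 28.4 = 113.6→114, 210 − 42 = 168→168, 174 − 34.8 = 139.2→139) → #72a88b
30%: (142 − 42.6 = 99.4→99, 210 − 63 = 147→147, 174 − 52.2 = 121.8→122) → #63937a
40%: (142 − 56.8 = 85.2→85, 210 − 84 = 126→126, 174 − 69.6 = 104.4→104) → #557e68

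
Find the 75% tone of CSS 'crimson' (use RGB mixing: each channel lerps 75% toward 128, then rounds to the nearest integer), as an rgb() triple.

CSS crimson is rgb(220, 20, 60).
A 75% tone moves each channel 75% toward 128:
  R: 220 + 0.75×(128−220) = 220 − 69 = 151 → 151
  G: 20 + 0.75×(128−20) = 20 + 81 = 101 → 101
  B: 60 + 0.75×(128−60) = 60 + 51 = 111 → 111

rgb(151, 101, 111)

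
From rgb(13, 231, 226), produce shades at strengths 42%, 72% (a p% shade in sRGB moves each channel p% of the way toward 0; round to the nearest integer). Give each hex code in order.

#088683, #04413F

42%: (13 − 5.46 = 7.54→8, 231 − 97.02 = 133.98→134, 226 − 94.92 = 131.08→131) → #088683
72%: (13 − 9.36 = 3.64→4, 231 − 166.32 = 64.68→65, 226 − 162.72 = 63.28→63) → #04413F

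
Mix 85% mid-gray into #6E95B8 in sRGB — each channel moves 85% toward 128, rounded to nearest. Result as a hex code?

#7D8388

#6E95B8 is rgb(110, 149, 184).
Per channel, c → c + 0.85(128 − c):
  R: 110 + 0.85×(128−110) = 110 + 15.3 = 125.3 → 125
  G: 149 + 0.85×(128−149) = 149 − 17.85 = 131.15 → 131
  B: 184 − 47.6 = 136.4 → 136
rgb(125, 131, 136) = #7D8388.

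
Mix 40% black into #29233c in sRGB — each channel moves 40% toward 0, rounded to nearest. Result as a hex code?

#191524

#29233c is rgb(41, 35, 60).
A 40% shade moves each channel 40% toward 0:
  R: 41 + 0.4×(0−41) = 41 − 16.4 = 24.6 → 25
  G: 35 − 14 = 21 → 21
  B: 60 − 24 = 36 → 36
rgb(25, 21, 36) = #191524.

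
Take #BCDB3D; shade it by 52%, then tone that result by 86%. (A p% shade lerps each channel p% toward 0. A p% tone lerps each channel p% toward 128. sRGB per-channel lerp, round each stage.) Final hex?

#BCDB3D is rgb(188, 219, 61).
Per channel, c → c + 0.52(0 − c):
  R: 188 − 97.76 = 90.24 → 90
  G: 219 − 113.88 = 105.12 → 105
  B: 61 − 31.72 = 29.28 → 29
After the shade: rgb(90, 105, 29) = #5A691D.
An 86% tone moves each channel 86% toward 128:
  R: 90 + 0.86×(128−90) = 90 + 32.68 = 122.68 → 123
  G: 105 + 0.86×(128−105) = 105 + 19.78 = 124.78 → 125
  B: 29 + 85.14 = 114.14 → 114
rgb(123, 125, 114) = #7B7D72.

#7B7D72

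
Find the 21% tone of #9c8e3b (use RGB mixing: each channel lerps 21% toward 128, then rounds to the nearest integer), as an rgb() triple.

#9c8e3b is rgb(156, 142, 59).
Per channel, c → c + 0.21(128 − c):
  R: 156 + 0.21×(128−156) = 156 − 5.88 = 150.12 → 150
  G: 142 − 2.94 = 139.06 → 139
  B: 59 + 0.21×(128−59) = 59 + 14.49 = 73.49 → 73

rgb(150, 139, 73)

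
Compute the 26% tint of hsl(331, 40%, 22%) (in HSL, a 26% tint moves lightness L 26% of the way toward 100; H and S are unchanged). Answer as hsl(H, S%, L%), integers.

hsl(331, 40%, 42%)

L moves 26% from 22 toward 100: 22 + 20.28 = 42.28 → 42.
H and S are unchanged.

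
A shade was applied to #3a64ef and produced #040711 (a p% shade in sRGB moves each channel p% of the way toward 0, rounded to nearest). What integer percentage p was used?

93%

#3a64ef is rgb(58, 100, 239); #040711 is rgb(4, 7, 17).
On the B channel (widest range): 17 ≈ 239 + (p/100)(0 − 239), so p ≈ 100×(17 − 239)/(0 − 239) = -22200/-239 = 92.89.
p = 93 reproduces all three channels after rounding.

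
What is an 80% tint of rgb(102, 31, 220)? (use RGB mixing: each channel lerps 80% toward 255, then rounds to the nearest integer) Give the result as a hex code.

#e0d2f8

An 80% tint moves each channel 80% toward 255:
  R: 102 + 0.8×(255−102) = 102 + 122.4 = 224.4 → 224
  G: 31 + 179.2 = 210.2 → 210
  B: 220 + 0.8×(255−220) = 220 + 28 = 248 → 248
rgb(224, 210, 248) = #e0d2f8.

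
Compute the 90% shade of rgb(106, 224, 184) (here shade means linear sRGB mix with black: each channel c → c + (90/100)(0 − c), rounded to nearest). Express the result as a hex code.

#0b1612

Per channel, c → c + 0.9(0 − c):
  R: 106 − 95.4 = 10.6 → 11
  G: 224 + 0.9×(0−224) = 224 − 201.6 = 22.4 → 22
  B: 184 + 0.9×(0−184) = 184 − 165.6 = 18.4 → 18
rgb(11, 22, 18) = #0b1612.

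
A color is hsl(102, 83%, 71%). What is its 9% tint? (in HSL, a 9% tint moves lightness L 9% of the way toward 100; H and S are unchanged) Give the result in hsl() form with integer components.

L moves 9% from 71 toward 100: 71 + 2.61 = 73.61 → 74.
H and S are unchanged.

hsl(102, 83%, 74%)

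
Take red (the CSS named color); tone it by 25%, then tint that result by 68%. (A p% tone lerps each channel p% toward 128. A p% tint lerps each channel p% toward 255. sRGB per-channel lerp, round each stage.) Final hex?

#F5B8B8

CSS red is rgb(255, 0, 0).
Lerp each channel 25% toward 128:
  R: 255 − 31.75 = 223.25 → 223
  G: 0 + 0.25×(128−0) = 0 + 32 = 32 → 32
  B: 0 + 32 = 32 → 32
After the tone: rgb(223, 32, 32) = #DF2020.
Per channel, c → c + 0.68(255 − c):
  R: 223 + 0.68×(255−223) = 223 + 21.76 = 244.76 → 245
  G: 32 + 0.68×(255−32) = 32 + 151.64 = 183.64 → 184
  B: 32 + 0.68×(255−32) = 32 + 151.64 = 183.64 → 184
rgb(245, 184, 184) = #F5B8B8.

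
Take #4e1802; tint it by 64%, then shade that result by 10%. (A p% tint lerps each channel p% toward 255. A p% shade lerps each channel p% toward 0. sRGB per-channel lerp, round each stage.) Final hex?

#ac9b94

#4e1802 is rgb(78, 24, 2).
A 64% tint moves each channel 64% toward 255:
  R: 78 + 0.64×(255−78) = 78 + 113.28 = 191.28 → 191
  G: 24 + 0.64×(255−24) = 24 + 147.84 = 171.84 → 172
  B: 2 + 0.64×(255−2) = 2 + 161.92 = 163.92 → 164
After the tint: rgb(191, 172, 164) = #bfaca4.
Per channel, c → c + 0.1(0 − c):
  R: 191 + 0.1×(0−191) = 191 − 19.1 = 171.9 → 172
  G: 172 + 0.1×(0−172) = 172 − 17.2 = 154.8 → 155
  B: 164 + 0.1×(0−164) = 164 − 16.4 = 147.6 → 148
rgb(172, 155, 148) = #ac9b94.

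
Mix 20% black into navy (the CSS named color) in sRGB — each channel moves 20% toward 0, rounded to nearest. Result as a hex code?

#000066

CSS navy is rgb(0, 0, 128).
A 20% shade moves each channel 20% toward 0:
  R: 0 + 0.2×(0−0) = 0 + 0 = 0 → 0
  G: 0 + 0.2×(0−0) = 0 + 0 = 0 → 0
  B: 128 − 25.6 = 102.4 → 102
rgb(0, 0, 102) = #000066.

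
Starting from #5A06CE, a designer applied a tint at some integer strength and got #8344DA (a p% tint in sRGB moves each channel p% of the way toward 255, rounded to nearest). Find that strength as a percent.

#5A06CE is rgb(90, 6, 206); #8344DA is rgb(131, 68, 218).
On the G channel (widest range): 68 ≈ 6 + (p/100)(255 − 6), so p ≈ 100×(68 − 6)/(255 − 6) = 6200/249 = 24.90.
p = 25 reproduces all three channels after rounding.

25%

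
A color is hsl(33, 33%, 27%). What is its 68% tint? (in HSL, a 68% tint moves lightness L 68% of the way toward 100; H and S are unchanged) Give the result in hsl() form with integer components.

L moves 68% from 27 toward 100: 27 + 49.64 = 76.64 → 77.
H and S are unchanged.

hsl(33, 33%, 77%)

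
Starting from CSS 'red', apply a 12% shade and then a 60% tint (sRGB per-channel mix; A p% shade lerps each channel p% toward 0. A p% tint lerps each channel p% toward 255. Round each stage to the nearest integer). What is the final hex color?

CSS red is rgb(255, 0, 0).
Lerp each channel 12% toward 0:
  R: 255 + 0.12×(0−255) = 255 − 30.6 = 224.4 → 224
  G: 0 + 0.12×(0−0) = 0 + 0 = 0 → 0
  B: 0 + 0 = 0 → 0
After the shade: rgb(224, 0, 0) = #e00000.
Lerp each channel 60% toward 255:
  R: 224 + 0.6×(255−224) = 224 + 18.6 = 242.6 → 243
  G: 0 + 0.6×(255−0) = 0 + 153 = 153 → 153
  B: 0 + 0.6×(255−0) = 0 + 153 = 153 → 153
rgb(243, 153, 153) = #f39999.

#f39999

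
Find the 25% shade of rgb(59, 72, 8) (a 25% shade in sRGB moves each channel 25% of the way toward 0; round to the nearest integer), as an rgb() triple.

Lerp each channel 25% toward 0:
  R: 59 − 14.75 = 44.25 → 44
  G: 72 + 0.25×(0−72) = 72 − 18 = 54 → 54
  B: 8 − 2 = 6 → 6

rgb(44, 54, 6)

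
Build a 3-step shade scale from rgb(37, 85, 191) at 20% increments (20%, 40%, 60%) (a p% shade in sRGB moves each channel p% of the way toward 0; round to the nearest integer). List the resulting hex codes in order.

#1E4499, #163373, #0F224C

20%: (37 − 7.4 = 29.6→30, 85 − 17 = 68→68, 191 − 38.2 = 152.8→153) → #1E4499
40%: (37 − 14.8 = 22.2→22, 85 − 34 = 51→51, 191 − 76.4 = 114.6→115) → #163373
60%: (37 − 22.2 = 14.8→15, 85 − 51 = 34→34, 191 − 114.6 = 76.4→76) → #0F224C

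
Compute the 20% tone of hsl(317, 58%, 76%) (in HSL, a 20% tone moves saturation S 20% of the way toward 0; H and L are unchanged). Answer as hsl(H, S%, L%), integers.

hsl(317, 46%, 76%)

S moves 20% from 58 toward 0: 58 − 11.6 = 46.4 → 46.
H and L are unchanged.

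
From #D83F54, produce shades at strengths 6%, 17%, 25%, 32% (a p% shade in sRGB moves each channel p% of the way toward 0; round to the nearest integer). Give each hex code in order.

#CB3B4F, #B33446, #A22F3F, #932B39

#D83F54 is rgb(216, 63, 84).
6%: (216 − 12.96 = 203.04→203, 63 − 3.78 = 59.22→59, 84 − 5.04 = 78.96→79) → #CB3B4F
17%: (216 − 36.72 = 179.28→179, 63 − 10.71 = 52.29→52, 84 − 14.28 = 69.72→70) → #B33446
25%: (216 − 54 = 162→162, 63 − 15.75 = 47.25→47, 84 − 21 = 63→63) → #A22F3F
32%: (216 − 69.12 = 146.88→147, 63 − 20.16 = 42.84→43, 84 − 26.88 = 57.12→57) → #932B39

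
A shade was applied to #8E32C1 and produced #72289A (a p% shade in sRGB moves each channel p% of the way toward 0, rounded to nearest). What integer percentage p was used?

20%

#8E32C1 is rgb(142, 50, 193); #72289A is rgb(114, 40, 154).
On the B channel (widest range): 154 ≈ 193 + (p/100)(0 − 193), so p ≈ 100×(154 − 193)/(0 − 193) = -3900/-193 = 20.21.
p = 20 reproduces all three channels after rounding.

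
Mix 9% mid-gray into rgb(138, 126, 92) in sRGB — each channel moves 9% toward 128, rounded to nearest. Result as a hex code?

Lerp each channel 9% toward 128:
  R: 138 + 0.09×(128−138) = 138 − 0.9 = 137.1 → 137
  G: 126 + 0.18 = 126.18 → 126
  B: 92 + 0.09×(128−92) = 92 + 3.24 = 95.24 → 95
rgb(137, 126, 95) = #897E5F.

#897E5F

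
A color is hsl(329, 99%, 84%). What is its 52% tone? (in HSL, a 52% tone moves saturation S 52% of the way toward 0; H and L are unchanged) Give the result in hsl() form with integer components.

S moves 52% from 99 toward 0: 99 − 51.48 = 47.52 → 48.
H and L are unchanged.

hsl(329, 48%, 84%)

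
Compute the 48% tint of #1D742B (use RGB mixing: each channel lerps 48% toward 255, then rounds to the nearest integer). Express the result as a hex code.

#89B791

#1D742B is rgb(29, 116, 43).
Lerp each channel 48% toward 255:
  R: 29 + 0.48×(255−29) = 29 + 108.48 = 137.48 → 137
  G: 116 + 0.48×(255−116) = 116 + 66.72 = 182.72 → 183
  B: 43 + 101.76 = 144.76 → 145
rgb(137, 183, 145) = #89B791.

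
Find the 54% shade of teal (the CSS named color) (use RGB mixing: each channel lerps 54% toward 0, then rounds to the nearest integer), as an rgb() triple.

rgb(0, 59, 59)

CSS teal is rgb(0, 128, 128).
A 54% shade moves each channel 54% toward 0:
  R: 0 + 0 = 0 → 0
  G: 128 − 69.12 = 58.88 → 59
  B: 128 − 69.12 = 58.88 → 59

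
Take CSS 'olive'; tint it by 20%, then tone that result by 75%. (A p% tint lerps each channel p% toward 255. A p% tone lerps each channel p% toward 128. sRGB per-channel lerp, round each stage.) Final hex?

#86866D

CSS olive is rgb(128, 128, 0).
Per channel, c → c + 0.2(255 − c):
  R: 128 + 25.4 = 153.4 → 153
  G: 128 + 25.4 = 153.4 → 153
  B: 0 + 0.2×(255−0) = 0 + 51 = 51 → 51
After the tint: rgb(153, 153, 51) = #999933.
A 75% tone moves each channel 75% toward 128:
  R: 153 + 0.75×(128−153) = 153 − 18.75 = 134.25 → 134
  G: 153 − 18.75 = 134.25 → 134
  B: 51 + 0.75×(128−51) = 51 + 57.75 = 108.75 → 109
rgb(134, 134, 109) = #86866D.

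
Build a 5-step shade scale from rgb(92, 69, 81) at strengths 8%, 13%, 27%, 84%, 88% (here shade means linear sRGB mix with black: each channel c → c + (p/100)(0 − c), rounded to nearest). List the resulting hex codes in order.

8%: (92 − 7.36 = 84.64→85, 69 − 5.52 = 63.48→63, 81 − 6.48 = 74.52→75) → #553F4B
13%: (92 − 11.96 = 80.04→80, 69 − 8.97 = 60.03→60, 81 − 10.53 = 70.47→70) → #503C46
27%: (92 − 24.84 = 67.16→67, 69 − 18.63 = 50.37→50, 81 − 21.87 = 59.13→59) → #43323B
84%: (92 − 77.28 = 14.72→15, 69 − 57.96 = 11.04→11, 81 − 68.04 = 12.96→13) → #0F0B0D
88%: (92 − 80.96 = 11.04→11, 69 − 60.72 = 8.28→8, 81 − 71.28 = 9.72→10) → #0B080A

#553F4B, #503C46, #43323B, #0F0B0D, #0B080A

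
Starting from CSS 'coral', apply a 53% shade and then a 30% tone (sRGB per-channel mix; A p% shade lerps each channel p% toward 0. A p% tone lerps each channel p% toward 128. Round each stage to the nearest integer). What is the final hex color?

CSS coral is rgb(255, 127, 80).
Per channel, c → c + 0.53(0 − c):
  R: 255 + 0.53×(0−255) = 255 − 135.15 = 119.85 → 120
  G: 127 − 67.31 = 59.69 → 60
  B: 80 − 42.4 = 37.6 → 38
After the shade: rgb(120, 60, 38) = #783c26.
Lerp each channel 30% toward 128:
  R: 120 + 0.3×(128−120) = 120 + 2.4 = 122.4 → 122
  G: 60 + 0.3×(128−60) = 60 + 20.4 = 80.4 → 80
  B: 38 + 27 = 65 → 65
rgb(122, 80, 65) = #7a5041.

#7a5041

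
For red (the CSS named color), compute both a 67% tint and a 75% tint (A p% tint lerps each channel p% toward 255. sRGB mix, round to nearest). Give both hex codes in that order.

#FFABAB, #FFBFBF

CSS red is rgb(255, 0, 0).
67% tint:
  R: 255 + 0 = 255 → 255
  G: 0 + 170.85 = 170.85 → 171
  B: 0 + 0.67×(255−0) = 0 + 170.85 = 170.85 → 171
  → #FFABAB
75% tint:
  R: 255 + 0.75×(255−255) = 255 + 0 = 255 → 255
  G: 0 + 0.75×(255−0) = 0 + 191.25 = 191.25 → 191
  B: 0 + 0.75×(255−0) = 0 + 191.25 = 191.25 → 191
  → #FFBFBF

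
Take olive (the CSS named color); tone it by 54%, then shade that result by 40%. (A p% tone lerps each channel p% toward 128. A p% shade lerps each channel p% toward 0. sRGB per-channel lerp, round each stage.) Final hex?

#4D4D29

CSS olive is rgb(128, 128, 0).
A 54% tone moves each channel 54% toward 128:
  R: 128 + 0 = 128 → 128
  G: 128 + 0.54×(128−128) = 128 + 0 = 128 → 128
  B: 0 + 0.54×(128−0) = 0 + 69.12 = 69.12 → 69
After the tone: rgb(128, 128, 69) = #808045.
Per channel, c → c + 0.4(0 − c):
  R: 128 + 0.4×(0−128) = 128 − 51.2 = 76.8 → 77
  G: 128 + 0.4×(0−128) = 128 − 51.2 = 76.8 → 77
  B: 69 − 27.6 = 41.4 → 41
rgb(77, 77, 41) = #4D4D29.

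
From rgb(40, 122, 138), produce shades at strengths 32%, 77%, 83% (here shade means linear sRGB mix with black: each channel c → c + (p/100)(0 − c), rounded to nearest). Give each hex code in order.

#1b535e, #091c20, #071517

32%: (40 − 12.8 = 27.2→27, 122 − 39.04 = 82.96→83, 138 − 44.16 = 93.84→94) → #1b535e
77%: (40 − 30.8 = 9.2→9, 122 − 93.94 = 28.06→28, 138 − 106.26 = 31.74→32) → #091c20
83%: (40 − 33.2 = 6.8→7, 122 − 101.26 = 20.74→21, 138 − 114.54 = 23.46→23) → #071517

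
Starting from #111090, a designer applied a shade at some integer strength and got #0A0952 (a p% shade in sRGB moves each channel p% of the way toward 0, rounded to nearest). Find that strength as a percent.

#111090 is rgb(17, 16, 144); #0A0952 is rgb(10, 9, 82).
On the B channel (widest range): 82 ≈ 144 + (p/100)(0 − 144), so p ≈ 100×(82 − 144)/(0 − 144) = -6200/-144 = 43.06.
p = 43 reproduces all three channels after rounding.

43%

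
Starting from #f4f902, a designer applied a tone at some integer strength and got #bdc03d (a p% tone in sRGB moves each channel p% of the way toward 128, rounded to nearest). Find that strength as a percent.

#f4f902 is rgb(244, 249, 2); #bdc03d is rgb(189, 192, 61).
On the B channel (widest range): 61 ≈ 2 + (p/100)(128 − 2), so p ≈ 100×(61 − 2)/(128 − 2) = 5900/126 = 46.83.
p = 47 reproduces all three channels after rounding.

47%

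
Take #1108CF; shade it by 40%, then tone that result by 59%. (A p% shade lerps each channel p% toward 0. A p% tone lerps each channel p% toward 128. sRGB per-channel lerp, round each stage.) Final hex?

#504E7E

#1108CF is rgb(17, 8, 207).
Lerp each channel 40% toward 0:
  R: 17 + 0.4×(0−17) = 17 − 6.8 = 10.2 → 10
  G: 8 + 0.4×(0−8) = 8 − 3.2 = 4.8 → 5
  B: 207 + 0.4×(0−207) = 207 − 82.8 = 124.2 → 124
After the shade: rgb(10, 5, 124) = #0A057C.
Lerp each channel 59% toward 128:
  R: 10 + 69.62 = 79.62 → 80
  G: 5 + 72.57 = 77.57 → 78
  B: 124 + 0.59×(128−124) = 124 + 2.36 = 126.36 → 126
rgb(80, 78, 126) = #504E7E.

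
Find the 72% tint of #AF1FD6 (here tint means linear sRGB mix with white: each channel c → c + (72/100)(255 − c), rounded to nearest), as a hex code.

#E9C0F4

#AF1FD6 is rgb(175, 31, 214).
A 72% tint moves each channel 72% toward 255:
  R: 175 + 57.6 = 232.6 → 233
  G: 31 + 0.72×(255−31) = 31 + 161.28 = 192.28 → 192
  B: 214 + 0.72×(255−214) = 214 + 29.52 = 243.52 → 244
rgb(233, 192, 244) = #E9C0F4.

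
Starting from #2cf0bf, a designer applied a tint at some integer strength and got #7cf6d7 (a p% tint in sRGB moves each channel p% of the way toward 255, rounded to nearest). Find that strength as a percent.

38%

#2cf0bf is rgb(44, 240, 191); #7cf6d7 is rgb(124, 246, 215).
On the R channel (widest range): 124 ≈ 44 + (p/100)(255 − 44), so p ≈ 100×(124 − 44)/(255 − 44) = 8000/211 = 37.91.
p = 38 reproduces all three channels after rounding.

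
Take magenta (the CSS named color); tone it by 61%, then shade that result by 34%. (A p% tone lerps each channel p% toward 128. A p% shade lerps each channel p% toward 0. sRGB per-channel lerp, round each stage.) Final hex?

CSS magenta is rgb(255, 0, 255).
A 61% tone moves each channel 61% toward 128:
  R: 255 + 0.61×(128−255) = 255 − 77.47 = 177.53 → 178
  G: 0 + 0.61×(128−0) = 0 + 78.08 = 78.08 → 78
  B: 255 + 0.61×(128−255) = 255 − 77.47 = 177.53 → 178
After the tone: rgb(178, 78, 178) = #b24eb2.
Lerp each channel 34% toward 0:
  R: 178 + 0.34×(0−178) = 178 − 60.52 = 117.48 → 117
  G: 78 + 0.34×(0−78) = 78 − 26.52 = 51.48 → 51
  B: 178 + 0.34×(0−178) = 178 − 60.52 = 117.48 → 117
rgb(117, 51, 117) = #753375.

#753375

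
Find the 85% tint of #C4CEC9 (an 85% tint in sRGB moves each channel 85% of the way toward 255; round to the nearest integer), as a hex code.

#C4CEC9 is rgb(196, 206, 201).
Per channel, c → c + 0.85(255 − c):
  R: 196 + 0.85×(255−196) = 196 + 50.15 = 246.15 → 246
  G: 206 + 41.65 = 247.65 → 248
  B: 201 + 45.9 = 246.9 → 247
rgb(246, 248, 247) = #F6F8F7.

#F6F8F7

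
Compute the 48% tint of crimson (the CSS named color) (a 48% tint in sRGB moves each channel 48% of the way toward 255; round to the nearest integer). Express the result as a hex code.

CSS crimson is rgb(220, 20, 60).
Per channel, c → c + 0.48(255 − c):
  R: 220 + 0.48×(255−220) = 220 + 16.8 = 236.8 → 237
  G: 20 + 0.48×(255−20) = 20 + 112.8 = 132.8 → 133
  B: 60 + 93.6 = 153.6 → 154
rgb(237, 133, 154) = #ED859A.

#ED859A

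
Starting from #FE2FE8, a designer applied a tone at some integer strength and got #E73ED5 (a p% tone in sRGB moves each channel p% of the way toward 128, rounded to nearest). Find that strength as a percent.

18%

#FE2FE8 is rgb(254, 47, 232); #E73ED5 is rgb(231, 62, 213).
On the R channel (widest range): 231 ≈ 254 + (p/100)(128 − 254), so p ≈ 100×(231 − 254)/(128 − 254) = -2300/-126 = 18.25.
p = 18 reproduces all three channels after rounding.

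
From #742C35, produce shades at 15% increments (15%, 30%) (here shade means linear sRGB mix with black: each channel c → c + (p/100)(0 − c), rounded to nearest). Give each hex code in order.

#63252D, #511F25

#742C35 is rgb(116, 44, 53).
15%: (116 − 17.4 = 98.6→99, 44 − 6.6 = 37.4→37, 53 − 7.95 = 45.05→45) → #63252D
30%: (116 − 34.8 = 81.2→81, 44 − 13.2 = 30.8→31, 53 − 15.9 = 37.1→37) → #511F25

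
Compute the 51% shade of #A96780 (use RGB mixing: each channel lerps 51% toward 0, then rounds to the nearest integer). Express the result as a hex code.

#A96780 is rgb(169, 103, 128).
Lerp each channel 51% toward 0:
  R: 169 − 86.19 = 82.81 → 83
  G: 103 + 0.51×(0−103) = 103 − 52.53 = 50.47 → 50
  B: 128 − 65.28 = 62.72 → 63
rgb(83, 50, 63) = #53323F.

#53323F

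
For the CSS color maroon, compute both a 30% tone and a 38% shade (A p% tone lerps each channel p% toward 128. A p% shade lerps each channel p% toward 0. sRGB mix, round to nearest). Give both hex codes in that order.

CSS maroon is rgb(128, 0, 0).
30% tone:
  R: 128 + 0.3×(128−128) = 128 + 0 = 128 → 128
  G: 0 + 0.3×(128−0) = 0 + 38.4 = 38.4 → 38
  B: 0 + 38.4 = 38.4 → 38
  → #802626
38% shade:
  R: 128 + 0.38×(0−128) = 128 − 48.64 = 79.36 → 79
  G: 0 + 0.38×(0−0) = 0 + 0 = 0 → 0
  B: 0 + 0 = 0 → 0
  → #4f0000

#802626, #4f0000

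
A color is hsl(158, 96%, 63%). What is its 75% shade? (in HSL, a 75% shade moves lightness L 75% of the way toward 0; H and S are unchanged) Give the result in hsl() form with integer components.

L moves 75% from 63 toward 0: 63 − 47.25 = 15.75 → 16.
H and S are unchanged.

hsl(158, 96%, 16%)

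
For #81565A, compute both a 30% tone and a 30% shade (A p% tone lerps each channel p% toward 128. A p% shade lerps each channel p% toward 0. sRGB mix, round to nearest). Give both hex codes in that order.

#81565A is rgb(129, 86, 90).
30% tone:
  R: 129 + 0.3×(128−129) = 129 − 0.3 = 128.7 → 129
  G: 86 + 0.3×(128−86) = 86 + 12.6 = 98.6 → 99
  B: 90 + 11.4 = 101.4 → 101
  → #816365
30% shade:
  R: 129 + 0.3×(0−129) = 129 − 38.7 = 90.3 → 90
  G: 86 + 0.3×(0−86) = 86 − 25.8 = 60.2 → 60
  B: 90 − 27 = 63 → 63
  → #5A3C3F

#816365, #5A3C3F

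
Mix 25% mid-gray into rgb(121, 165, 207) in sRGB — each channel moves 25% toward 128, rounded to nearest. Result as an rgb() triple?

A 25% tone moves each channel 25% toward 128:
  R: 121 + 0.25×(128−121) = 121 + 1.75 = 122.75 → 123
  G: 165 + 0.25×(128−165) = 165 − 9.25 = 155.75 → 156
  B: 207 + 0.25×(128−207) = 207 − 19.75 = 187.25 → 187

rgb(123, 156, 187)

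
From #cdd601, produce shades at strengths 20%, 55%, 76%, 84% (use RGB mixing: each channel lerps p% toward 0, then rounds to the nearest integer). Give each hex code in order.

#a4ab01, #5c6000, #313300, #212200

#cdd601 is rgb(205, 214, 1).
20%: (205 − 41 = 164→164, 214 − 42.8 = 171.2→171, 1→1) → #a4ab01
55%: (205 − 112.75 = 92.25→92, 214 − 117.7 = 96.3→96, 1 − 0.55 = 0.45→0) → #5c6000
76%: (205 − 155.8 = 49.2→49, 214 − 162.64 = 51.36→51, 1 − 0.76 = 0.24→0) → #313300
84%: (205 − 172.2 = 32.8→33, 214 − 179.76 = 34.24→34, 1 − 0.84 = 0.16→0) → #212200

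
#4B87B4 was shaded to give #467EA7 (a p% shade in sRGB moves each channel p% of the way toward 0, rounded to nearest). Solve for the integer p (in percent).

7%

#4B87B4 is rgb(75, 135, 180); #467EA7 is rgb(70, 126, 167).
On the B channel (widest range): 167 ≈ 180 + (p/100)(0 − 180), so p ≈ 100×(167 − 180)/(0 − 180) = -1300/-180 = 7.22.
p = 7 reproduces all three channels after rounding.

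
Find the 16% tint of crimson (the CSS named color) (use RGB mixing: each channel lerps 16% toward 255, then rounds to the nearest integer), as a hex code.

CSS crimson is rgb(220, 20, 60).
Per channel, c → c + 0.16(255 − c):
  R: 220 + 0.16×(255−220) = 220 + 5.6 = 225.6 → 226
  G: 20 + 0.16×(255−20) = 20 + 37.6 = 57.6 → 58
  B: 60 + 0.16×(255−60) = 60 + 31.2 = 91.2 → 91
rgb(226, 58, 91) = #e23a5b.

#e23a5b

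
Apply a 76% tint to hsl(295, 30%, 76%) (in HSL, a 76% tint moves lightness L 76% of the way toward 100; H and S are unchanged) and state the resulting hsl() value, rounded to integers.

hsl(295, 30%, 94%)

L moves 76% from 76 toward 100: 76 + 18.24 = 94.24 → 94.
H and S are unchanged.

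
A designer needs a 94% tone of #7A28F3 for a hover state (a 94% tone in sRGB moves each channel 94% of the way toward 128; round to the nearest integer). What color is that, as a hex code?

#7A28F3 is rgb(122, 40, 243).
Lerp each channel 94% toward 128:
  R: 122 + 0.94×(128−122) = 122 + 5.64 = 127.64 → 128
  G: 40 + 82.72 = 122.72 → 123
  B: 243 + 0.94×(128−243) = 243 − 108.1 = 134.9 → 135
rgb(128, 123, 135) = #807B87.

#807B87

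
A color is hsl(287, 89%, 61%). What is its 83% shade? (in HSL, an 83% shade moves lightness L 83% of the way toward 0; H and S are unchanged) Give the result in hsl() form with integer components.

hsl(287, 89%, 10%)

L moves 83% from 61 toward 0: 61 − 50.63 = 10.37 → 10.
H and S are unchanged.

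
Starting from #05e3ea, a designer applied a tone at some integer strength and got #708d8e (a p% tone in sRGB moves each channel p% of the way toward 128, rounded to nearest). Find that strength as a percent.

#05e3ea is rgb(5, 227, 234); #708d8e is rgb(112, 141, 142).
On the R channel (widest range): 112 ≈ 5 + (p/100)(128 − 5), so p ≈ 100×(112 − 5)/(128 − 5) = 10700/123 = 86.99.
p = 87 reproduces all three channels after rounding.

87%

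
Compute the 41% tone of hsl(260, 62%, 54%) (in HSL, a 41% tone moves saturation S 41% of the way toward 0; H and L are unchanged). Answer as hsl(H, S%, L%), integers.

S moves 41% from 62 toward 0: 62 − 25.42 = 36.58 → 37.
H and L are unchanged.

hsl(260, 37%, 54%)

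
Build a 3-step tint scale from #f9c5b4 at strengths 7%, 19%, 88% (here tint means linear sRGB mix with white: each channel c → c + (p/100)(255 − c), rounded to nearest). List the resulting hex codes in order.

#f9c5b4 is rgb(249, 197, 180).
7%: (249→249, 197 + 4.06 = 201.06→201, 180 + 5.25 = 185.25→185) → #f9c9b9
19%: (249 + 1.14 = 250.14→250, 197 + 11.02 = 208.02→208, 180 + 14.25 = 194.25→194) → #fad0c2
88%: (249 + 5.28 = 254.28→254, 197 + 51.04 = 248.04→248, 180 + 66 = 246→246) → #fef8f6

#f9c9b9, #fad0c2, #fef8f6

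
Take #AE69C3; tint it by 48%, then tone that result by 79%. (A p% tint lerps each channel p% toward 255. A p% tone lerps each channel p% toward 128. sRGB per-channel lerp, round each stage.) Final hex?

#AE69C3 is rgb(174, 105, 195).
Per channel, c → c + 0.48(255 − c):
  R: 174 + 38.88 = 212.88 → 213
  G: 105 + 0.48×(255−105) = 105 + 72 = 177 → 177
  B: 195 + 0.48×(255−195) = 195 + 28.8 = 223.8 → 224
After the tint: rgb(213, 177, 224) = #D5B1E0.
A 79% tone moves each channel 79% toward 128:
  R: 213 − 67.15 = 145.85 → 146
  G: 177 + 0.79×(128−177) = 177 − 38.71 = 138.29 → 138
  B: 224 + 0.79×(128−224) = 224 − 75.84 = 148.16 → 148
rgb(146, 138, 148) = #928A94.

#928A94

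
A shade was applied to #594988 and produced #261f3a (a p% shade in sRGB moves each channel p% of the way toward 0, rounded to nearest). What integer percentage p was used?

57%

#594988 is rgb(89, 73, 136); #261f3a is rgb(38, 31, 58).
On the B channel (widest range): 58 ≈ 136 + (p/100)(0 − 136), so p ≈ 100×(58 − 136)/(0 − 136) = -7800/-136 = 57.35.
p = 57 reproduces all three channels after rounding.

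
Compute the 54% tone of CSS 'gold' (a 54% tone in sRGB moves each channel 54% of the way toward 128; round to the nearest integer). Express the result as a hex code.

#BAA845

CSS gold is rgb(255, 215, 0).
A 54% tone moves each channel 54% toward 128:
  R: 255 + 0.54×(128−255) = 255 − 68.58 = 186.42 → 186
  G: 215 + 0.54×(128−215) = 215 − 46.98 = 168.02 → 168
  B: 0 + 69.12 = 69.12 → 69
rgb(186, 168, 69) = #BAA845.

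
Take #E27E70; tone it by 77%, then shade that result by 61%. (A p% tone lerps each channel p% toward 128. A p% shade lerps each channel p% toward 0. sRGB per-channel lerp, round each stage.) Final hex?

#3B3230

#E27E70 is rgb(226, 126, 112).
Per channel, c → c + 0.77(128 − c):
  R: 226 + 0.77×(128−226) = 226 − 75.46 = 150.54 → 151
  G: 126 + 0.77×(128−126) = 126 + 1.54 = 127.54 → 128
  B: 112 + 0.77×(128−112) = 112 + 12.32 = 124.32 → 124
After the tone: rgb(151, 128, 124) = #97807C.
Per channel, c → c + 0.61(0 − c):
  R: 151 + 0.61×(0−151) = 151 − 92.11 = 58.89 → 59
  G: 128 + 0.61×(0−128) = 128 − 78.08 = 49.92 → 50
  B: 124 + 0.61×(0−124) = 124 − 75.64 = 48.36 → 48
rgb(59, 50, 48) = #3B3230.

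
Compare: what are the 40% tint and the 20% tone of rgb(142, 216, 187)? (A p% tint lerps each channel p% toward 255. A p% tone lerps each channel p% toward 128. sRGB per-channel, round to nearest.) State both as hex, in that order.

40% tint:
  R: 142 + 45.2 = 187.2 → 187
  G: 216 + 0.4×(255−216) = 216 + 15.6 = 231.6 → 232
  B: 187 + 27.2 = 214.2 → 214
  → #BBE8D6
20% tone:
  R: 142 + 0.2×(128−142) = 142 − 2.8 = 139.2 → 139
  G: 216 + 0.2×(128−216) = 216 − 17.6 = 198.4 → 198
  B: 187 − 11.8 = 175.2 → 175
  → #8BC6AF

#BBE8D6, #8BC6AF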